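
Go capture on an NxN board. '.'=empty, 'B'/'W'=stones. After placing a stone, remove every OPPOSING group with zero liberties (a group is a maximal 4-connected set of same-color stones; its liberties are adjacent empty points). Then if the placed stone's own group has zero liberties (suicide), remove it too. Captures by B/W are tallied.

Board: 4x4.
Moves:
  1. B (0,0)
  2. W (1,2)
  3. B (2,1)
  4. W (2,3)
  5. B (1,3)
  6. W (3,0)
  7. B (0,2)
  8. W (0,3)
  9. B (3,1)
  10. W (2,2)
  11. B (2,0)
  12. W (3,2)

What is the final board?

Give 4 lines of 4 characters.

Answer: B.BW
..W.
BBWW
.BW.

Derivation:
Move 1: B@(0,0) -> caps B=0 W=0
Move 2: W@(1,2) -> caps B=0 W=0
Move 3: B@(2,1) -> caps B=0 W=0
Move 4: W@(2,3) -> caps B=0 W=0
Move 5: B@(1,3) -> caps B=0 W=0
Move 6: W@(3,0) -> caps B=0 W=0
Move 7: B@(0,2) -> caps B=0 W=0
Move 8: W@(0,3) -> caps B=0 W=1
Move 9: B@(3,1) -> caps B=0 W=1
Move 10: W@(2,2) -> caps B=0 W=1
Move 11: B@(2,0) -> caps B=1 W=1
Move 12: W@(3,2) -> caps B=1 W=1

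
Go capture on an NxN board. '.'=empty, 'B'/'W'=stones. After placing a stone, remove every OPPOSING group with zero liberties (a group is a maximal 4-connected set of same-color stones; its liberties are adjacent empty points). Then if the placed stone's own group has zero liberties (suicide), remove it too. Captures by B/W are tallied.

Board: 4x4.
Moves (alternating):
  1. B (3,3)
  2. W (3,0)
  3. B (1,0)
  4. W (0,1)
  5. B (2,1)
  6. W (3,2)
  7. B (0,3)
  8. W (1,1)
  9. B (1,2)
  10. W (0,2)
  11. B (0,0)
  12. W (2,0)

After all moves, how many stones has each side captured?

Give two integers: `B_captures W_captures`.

Answer: 3 0

Derivation:
Move 1: B@(3,3) -> caps B=0 W=0
Move 2: W@(3,0) -> caps B=0 W=0
Move 3: B@(1,0) -> caps B=0 W=0
Move 4: W@(0,1) -> caps B=0 W=0
Move 5: B@(2,1) -> caps B=0 W=0
Move 6: W@(3,2) -> caps B=0 W=0
Move 7: B@(0,3) -> caps B=0 W=0
Move 8: W@(1,1) -> caps B=0 W=0
Move 9: B@(1,2) -> caps B=0 W=0
Move 10: W@(0,2) -> caps B=0 W=0
Move 11: B@(0,0) -> caps B=3 W=0
Move 12: W@(2,0) -> caps B=3 W=0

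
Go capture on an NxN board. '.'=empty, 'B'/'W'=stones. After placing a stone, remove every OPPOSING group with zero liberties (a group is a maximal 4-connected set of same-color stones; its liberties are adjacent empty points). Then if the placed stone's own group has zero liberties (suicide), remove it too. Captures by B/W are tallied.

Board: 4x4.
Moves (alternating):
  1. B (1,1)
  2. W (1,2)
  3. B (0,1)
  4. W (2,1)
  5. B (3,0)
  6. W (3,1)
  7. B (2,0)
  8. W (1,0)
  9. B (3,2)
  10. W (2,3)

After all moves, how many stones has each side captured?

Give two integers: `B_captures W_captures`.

Move 1: B@(1,1) -> caps B=0 W=0
Move 2: W@(1,2) -> caps B=0 W=0
Move 3: B@(0,1) -> caps B=0 W=0
Move 4: W@(2,1) -> caps B=0 W=0
Move 5: B@(3,0) -> caps B=0 W=0
Move 6: W@(3,1) -> caps B=0 W=0
Move 7: B@(2,0) -> caps B=0 W=0
Move 8: W@(1,0) -> caps B=0 W=2
Move 9: B@(3,2) -> caps B=0 W=2
Move 10: W@(2,3) -> caps B=0 W=2

Answer: 0 2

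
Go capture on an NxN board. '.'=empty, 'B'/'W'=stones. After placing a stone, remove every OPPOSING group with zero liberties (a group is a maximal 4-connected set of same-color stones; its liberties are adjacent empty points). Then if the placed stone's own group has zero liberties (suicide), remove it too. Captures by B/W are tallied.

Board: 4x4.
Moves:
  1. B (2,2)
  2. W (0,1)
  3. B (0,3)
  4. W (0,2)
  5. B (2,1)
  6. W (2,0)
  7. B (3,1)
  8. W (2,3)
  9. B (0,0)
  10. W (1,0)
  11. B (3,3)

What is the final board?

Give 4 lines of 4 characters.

Move 1: B@(2,2) -> caps B=0 W=0
Move 2: W@(0,1) -> caps B=0 W=0
Move 3: B@(0,3) -> caps B=0 W=0
Move 4: W@(0,2) -> caps B=0 W=0
Move 5: B@(2,1) -> caps B=0 W=0
Move 6: W@(2,0) -> caps B=0 W=0
Move 7: B@(3,1) -> caps B=0 W=0
Move 8: W@(2,3) -> caps B=0 W=0
Move 9: B@(0,0) -> caps B=0 W=0
Move 10: W@(1,0) -> caps B=0 W=1
Move 11: B@(3,3) -> caps B=0 W=1

Answer: .WWB
W...
WBBW
.B.B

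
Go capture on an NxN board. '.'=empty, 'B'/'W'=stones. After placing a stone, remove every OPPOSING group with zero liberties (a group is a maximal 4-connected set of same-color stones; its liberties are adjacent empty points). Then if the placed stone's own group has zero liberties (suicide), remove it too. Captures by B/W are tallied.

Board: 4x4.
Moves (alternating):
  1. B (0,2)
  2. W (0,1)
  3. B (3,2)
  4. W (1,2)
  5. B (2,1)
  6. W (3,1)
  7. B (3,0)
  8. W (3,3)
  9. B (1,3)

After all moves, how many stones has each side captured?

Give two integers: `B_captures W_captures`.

Move 1: B@(0,2) -> caps B=0 W=0
Move 2: W@(0,1) -> caps B=0 W=0
Move 3: B@(3,2) -> caps B=0 W=0
Move 4: W@(1,2) -> caps B=0 W=0
Move 5: B@(2,1) -> caps B=0 W=0
Move 6: W@(3,1) -> caps B=0 W=0
Move 7: B@(3,0) -> caps B=1 W=0
Move 8: W@(3,3) -> caps B=1 W=0
Move 9: B@(1,3) -> caps B=1 W=0

Answer: 1 0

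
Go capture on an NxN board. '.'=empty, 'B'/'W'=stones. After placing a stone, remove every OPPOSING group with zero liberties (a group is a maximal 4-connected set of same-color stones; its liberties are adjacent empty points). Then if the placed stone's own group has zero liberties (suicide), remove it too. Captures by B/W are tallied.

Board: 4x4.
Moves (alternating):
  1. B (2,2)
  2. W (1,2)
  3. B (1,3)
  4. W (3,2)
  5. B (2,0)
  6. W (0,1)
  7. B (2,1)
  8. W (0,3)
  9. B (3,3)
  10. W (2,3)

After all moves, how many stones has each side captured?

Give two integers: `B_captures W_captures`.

Move 1: B@(2,2) -> caps B=0 W=0
Move 2: W@(1,2) -> caps B=0 W=0
Move 3: B@(1,3) -> caps B=0 W=0
Move 4: W@(3,2) -> caps B=0 W=0
Move 5: B@(2,0) -> caps B=0 W=0
Move 6: W@(0,1) -> caps B=0 W=0
Move 7: B@(2,1) -> caps B=0 W=0
Move 8: W@(0,3) -> caps B=0 W=0
Move 9: B@(3,3) -> caps B=0 W=0
Move 10: W@(2,3) -> caps B=0 W=2

Answer: 0 2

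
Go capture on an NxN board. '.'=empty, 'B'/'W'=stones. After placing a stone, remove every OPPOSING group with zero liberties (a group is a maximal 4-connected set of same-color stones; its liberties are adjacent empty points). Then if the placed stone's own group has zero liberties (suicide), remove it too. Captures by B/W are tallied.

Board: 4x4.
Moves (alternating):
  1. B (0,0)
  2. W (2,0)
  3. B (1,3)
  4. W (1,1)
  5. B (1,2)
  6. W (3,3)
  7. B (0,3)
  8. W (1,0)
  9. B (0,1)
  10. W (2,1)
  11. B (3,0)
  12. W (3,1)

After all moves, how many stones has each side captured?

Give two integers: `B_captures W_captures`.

Move 1: B@(0,0) -> caps B=0 W=0
Move 2: W@(2,0) -> caps B=0 W=0
Move 3: B@(1,3) -> caps B=0 W=0
Move 4: W@(1,1) -> caps B=0 W=0
Move 5: B@(1,2) -> caps B=0 W=0
Move 6: W@(3,3) -> caps B=0 W=0
Move 7: B@(0,3) -> caps B=0 W=0
Move 8: W@(1,0) -> caps B=0 W=0
Move 9: B@(0,1) -> caps B=0 W=0
Move 10: W@(2,1) -> caps B=0 W=0
Move 11: B@(3,0) -> caps B=0 W=0
Move 12: W@(3,1) -> caps B=0 W=1

Answer: 0 1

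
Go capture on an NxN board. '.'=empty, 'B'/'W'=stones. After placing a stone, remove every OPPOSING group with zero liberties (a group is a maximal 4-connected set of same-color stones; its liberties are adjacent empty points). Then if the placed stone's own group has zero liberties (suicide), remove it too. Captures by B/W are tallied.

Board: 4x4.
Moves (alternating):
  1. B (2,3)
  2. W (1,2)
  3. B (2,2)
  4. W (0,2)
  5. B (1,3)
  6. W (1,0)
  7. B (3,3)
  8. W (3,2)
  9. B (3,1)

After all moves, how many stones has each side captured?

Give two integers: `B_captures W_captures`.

Move 1: B@(2,3) -> caps B=0 W=0
Move 2: W@(1,2) -> caps B=0 W=0
Move 3: B@(2,2) -> caps B=0 W=0
Move 4: W@(0,2) -> caps B=0 W=0
Move 5: B@(1,3) -> caps B=0 W=0
Move 6: W@(1,0) -> caps B=0 W=0
Move 7: B@(3,3) -> caps B=0 W=0
Move 8: W@(3,2) -> caps B=0 W=0
Move 9: B@(3,1) -> caps B=1 W=0

Answer: 1 0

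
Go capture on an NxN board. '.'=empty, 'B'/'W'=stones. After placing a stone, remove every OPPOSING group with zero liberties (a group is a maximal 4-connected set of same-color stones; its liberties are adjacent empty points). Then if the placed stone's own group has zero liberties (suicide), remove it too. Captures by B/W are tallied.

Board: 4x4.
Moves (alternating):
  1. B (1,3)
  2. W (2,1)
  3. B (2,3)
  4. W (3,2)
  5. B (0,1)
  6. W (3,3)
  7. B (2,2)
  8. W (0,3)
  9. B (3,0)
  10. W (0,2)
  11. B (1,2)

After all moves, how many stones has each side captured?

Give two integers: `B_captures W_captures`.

Move 1: B@(1,3) -> caps B=0 W=0
Move 2: W@(2,1) -> caps B=0 W=0
Move 3: B@(2,3) -> caps B=0 W=0
Move 4: W@(3,2) -> caps B=0 W=0
Move 5: B@(0,1) -> caps B=0 W=0
Move 6: W@(3,3) -> caps B=0 W=0
Move 7: B@(2,2) -> caps B=0 W=0
Move 8: W@(0,3) -> caps B=0 W=0
Move 9: B@(3,0) -> caps B=0 W=0
Move 10: W@(0,2) -> caps B=0 W=0
Move 11: B@(1,2) -> caps B=2 W=0

Answer: 2 0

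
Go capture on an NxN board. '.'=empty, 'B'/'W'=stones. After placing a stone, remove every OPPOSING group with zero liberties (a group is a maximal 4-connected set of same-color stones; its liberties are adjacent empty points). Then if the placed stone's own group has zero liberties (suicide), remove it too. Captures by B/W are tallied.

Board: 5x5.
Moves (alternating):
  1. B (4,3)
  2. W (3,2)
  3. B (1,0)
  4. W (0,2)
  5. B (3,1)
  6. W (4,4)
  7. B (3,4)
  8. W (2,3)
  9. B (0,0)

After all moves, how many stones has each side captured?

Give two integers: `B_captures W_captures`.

Answer: 1 0

Derivation:
Move 1: B@(4,3) -> caps B=0 W=0
Move 2: W@(3,2) -> caps B=0 W=0
Move 3: B@(1,0) -> caps B=0 W=0
Move 4: W@(0,2) -> caps B=0 W=0
Move 5: B@(3,1) -> caps B=0 W=0
Move 6: W@(4,4) -> caps B=0 W=0
Move 7: B@(3,4) -> caps B=1 W=0
Move 8: W@(2,3) -> caps B=1 W=0
Move 9: B@(0,0) -> caps B=1 W=0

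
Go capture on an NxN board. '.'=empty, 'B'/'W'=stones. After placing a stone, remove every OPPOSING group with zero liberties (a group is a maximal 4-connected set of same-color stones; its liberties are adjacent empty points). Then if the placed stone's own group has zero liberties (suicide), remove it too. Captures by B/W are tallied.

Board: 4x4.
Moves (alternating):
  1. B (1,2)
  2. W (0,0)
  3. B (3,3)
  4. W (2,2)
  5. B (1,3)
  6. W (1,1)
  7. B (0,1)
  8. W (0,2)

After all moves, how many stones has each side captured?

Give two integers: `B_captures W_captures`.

Move 1: B@(1,2) -> caps B=0 W=0
Move 2: W@(0,0) -> caps B=0 W=0
Move 3: B@(3,3) -> caps B=0 W=0
Move 4: W@(2,2) -> caps B=0 W=0
Move 5: B@(1,3) -> caps B=0 W=0
Move 6: W@(1,1) -> caps B=0 W=0
Move 7: B@(0,1) -> caps B=0 W=0
Move 8: W@(0,2) -> caps B=0 W=1

Answer: 0 1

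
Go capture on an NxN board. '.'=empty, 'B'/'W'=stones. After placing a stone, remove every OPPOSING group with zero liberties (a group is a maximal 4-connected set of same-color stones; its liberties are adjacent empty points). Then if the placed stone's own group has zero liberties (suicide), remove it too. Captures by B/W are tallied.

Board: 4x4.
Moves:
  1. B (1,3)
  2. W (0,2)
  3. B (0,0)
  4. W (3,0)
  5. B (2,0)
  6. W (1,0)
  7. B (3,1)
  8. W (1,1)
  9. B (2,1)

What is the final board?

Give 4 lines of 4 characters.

Answer: B.W.
WW.B
BB..
.B..

Derivation:
Move 1: B@(1,3) -> caps B=0 W=0
Move 2: W@(0,2) -> caps B=0 W=0
Move 3: B@(0,0) -> caps B=0 W=0
Move 4: W@(3,0) -> caps B=0 W=0
Move 5: B@(2,0) -> caps B=0 W=0
Move 6: W@(1,0) -> caps B=0 W=0
Move 7: B@(3,1) -> caps B=1 W=0
Move 8: W@(1,1) -> caps B=1 W=0
Move 9: B@(2,1) -> caps B=1 W=0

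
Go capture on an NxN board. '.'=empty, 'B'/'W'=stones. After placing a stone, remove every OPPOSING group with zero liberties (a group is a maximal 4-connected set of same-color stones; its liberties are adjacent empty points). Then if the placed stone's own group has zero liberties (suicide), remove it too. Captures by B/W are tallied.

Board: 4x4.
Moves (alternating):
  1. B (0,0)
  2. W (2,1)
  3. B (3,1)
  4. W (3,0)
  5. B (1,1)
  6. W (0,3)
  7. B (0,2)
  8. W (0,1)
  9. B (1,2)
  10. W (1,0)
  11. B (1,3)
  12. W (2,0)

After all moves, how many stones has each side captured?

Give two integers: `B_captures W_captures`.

Answer: 1 0

Derivation:
Move 1: B@(0,0) -> caps B=0 W=0
Move 2: W@(2,1) -> caps B=0 W=0
Move 3: B@(3,1) -> caps B=0 W=0
Move 4: W@(3,0) -> caps B=0 W=0
Move 5: B@(1,1) -> caps B=0 W=0
Move 6: W@(0,3) -> caps B=0 W=0
Move 7: B@(0,2) -> caps B=0 W=0
Move 8: W@(0,1) -> caps B=0 W=0
Move 9: B@(1,2) -> caps B=0 W=0
Move 10: W@(1,0) -> caps B=0 W=0
Move 11: B@(1,3) -> caps B=1 W=0
Move 12: W@(2,0) -> caps B=1 W=0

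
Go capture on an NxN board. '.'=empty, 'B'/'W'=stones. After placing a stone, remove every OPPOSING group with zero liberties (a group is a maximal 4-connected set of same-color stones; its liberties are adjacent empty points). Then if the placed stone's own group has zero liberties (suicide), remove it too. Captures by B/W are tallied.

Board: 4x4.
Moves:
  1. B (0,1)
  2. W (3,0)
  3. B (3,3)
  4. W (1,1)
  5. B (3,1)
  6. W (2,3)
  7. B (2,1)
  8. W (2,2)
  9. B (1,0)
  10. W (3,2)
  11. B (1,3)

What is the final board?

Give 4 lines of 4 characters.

Move 1: B@(0,1) -> caps B=0 W=0
Move 2: W@(3,0) -> caps B=0 W=0
Move 3: B@(3,3) -> caps B=0 W=0
Move 4: W@(1,1) -> caps B=0 W=0
Move 5: B@(3,1) -> caps B=0 W=0
Move 6: W@(2,3) -> caps B=0 W=0
Move 7: B@(2,1) -> caps B=0 W=0
Move 8: W@(2,2) -> caps B=0 W=0
Move 9: B@(1,0) -> caps B=0 W=0
Move 10: W@(3,2) -> caps B=0 W=1
Move 11: B@(1,3) -> caps B=0 W=1

Answer: .B..
BW.B
.BWW
WBW.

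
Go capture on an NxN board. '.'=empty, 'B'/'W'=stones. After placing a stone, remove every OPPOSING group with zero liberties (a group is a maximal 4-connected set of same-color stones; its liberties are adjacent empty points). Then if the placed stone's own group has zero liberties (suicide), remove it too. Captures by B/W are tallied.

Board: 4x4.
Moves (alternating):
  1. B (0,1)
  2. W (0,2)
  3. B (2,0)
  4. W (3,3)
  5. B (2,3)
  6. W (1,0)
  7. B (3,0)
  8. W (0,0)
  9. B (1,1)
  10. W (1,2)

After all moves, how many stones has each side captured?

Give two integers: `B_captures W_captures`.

Answer: 2 0

Derivation:
Move 1: B@(0,1) -> caps B=0 W=0
Move 2: W@(0,2) -> caps B=0 W=0
Move 3: B@(2,0) -> caps B=0 W=0
Move 4: W@(3,3) -> caps B=0 W=0
Move 5: B@(2,3) -> caps B=0 W=0
Move 6: W@(1,0) -> caps B=0 W=0
Move 7: B@(3,0) -> caps B=0 W=0
Move 8: W@(0,0) -> caps B=0 W=0
Move 9: B@(1,1) -> caps B=2 W=0
Move 10: W@(1,2) -> caps B=2 W=0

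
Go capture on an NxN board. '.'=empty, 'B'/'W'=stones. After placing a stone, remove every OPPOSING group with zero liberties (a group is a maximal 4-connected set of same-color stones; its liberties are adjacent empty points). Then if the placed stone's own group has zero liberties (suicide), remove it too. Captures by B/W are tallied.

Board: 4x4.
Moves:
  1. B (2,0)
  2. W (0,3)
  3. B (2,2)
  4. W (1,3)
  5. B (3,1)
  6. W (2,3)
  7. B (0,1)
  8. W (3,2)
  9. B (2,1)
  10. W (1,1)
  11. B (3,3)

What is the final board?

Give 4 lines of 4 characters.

Move 1: B@(2,0) -> caps B=0 W=0
Move 2: W@(0,3) -> caps B=0 W=0
Move 3: B@(2,2) -> caps B=0 W=0
Move 4: W@(1,3) -> caps B=0 W=0
Move 5: B@(3,1) -> caps B=0 W=0
Move 6: W@(2,3) -> caps B=0 W=0
Move 7: B@(0,1) -> caps B=0 W=0
Move 8: W@(3,2) -> caps B=0 W=0
Move 9: B@(2,1) -> caps B=0 W=0
Move 10: W@(1,1) -> caps B=0 W=0
Move 11: B@(3,3) -> caps B=1 W=0

Answer: .B.W
.W.W
BBBW
.B.B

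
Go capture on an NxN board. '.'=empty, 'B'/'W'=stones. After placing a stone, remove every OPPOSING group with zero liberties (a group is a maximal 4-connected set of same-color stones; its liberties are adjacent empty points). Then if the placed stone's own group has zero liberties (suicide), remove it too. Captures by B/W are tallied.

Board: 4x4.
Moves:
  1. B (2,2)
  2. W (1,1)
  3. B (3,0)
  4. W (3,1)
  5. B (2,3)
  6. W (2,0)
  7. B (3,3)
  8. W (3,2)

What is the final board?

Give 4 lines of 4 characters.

Answer: ....
.W..
W.BB
.WWB

Derivation:
Move 1: B@(2,2) -> caps B=0 W=0
Move 2: W@(1,1) -> caps B=0 W=0
Move 3: B@(3,0) -> caps B=0 W=0
Move 4: W@(3,1) -> caps B=0 W=0
Move 5: B@(2,3) -> caps B=0 W=0
Move 6: W@(2,0) -> caps B=0 W=1
Move 7: B@(3,3) -> caps B=0 W=1
Move 8: W@(3,2) -> caps B=0 W=1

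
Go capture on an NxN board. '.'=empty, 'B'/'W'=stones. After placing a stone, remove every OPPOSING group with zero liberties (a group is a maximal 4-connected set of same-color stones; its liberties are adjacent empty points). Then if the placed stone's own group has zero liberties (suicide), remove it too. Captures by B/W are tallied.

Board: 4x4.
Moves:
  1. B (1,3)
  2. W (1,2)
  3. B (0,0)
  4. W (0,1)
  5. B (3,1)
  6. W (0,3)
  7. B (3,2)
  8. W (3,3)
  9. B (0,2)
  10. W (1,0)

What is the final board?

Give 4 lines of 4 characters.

Answer: .WB.
W.WB
....
.BBW

Derivation:
Move 1: B@(1,3) -> caps B=0 W=0
Move 2: W@(1,2) -> caps B=0 W=0
Move 3: B@(0,0) -> caps B=0 W=0
Move 4: W@(0,1) -> caps B=0 W=0
Move 5: B@(3,1) -> caps B=0 W=0
Move 6: W@(0,3) -> caps B=0 W=0
Move 7: B@(3,2) -> caps B=0 W=0
Move 8: W@(3,3) -> caps B=0 W=0
Move 9: B@(0,2) -> caps B=1 W=0
Move 10: W@(1,0) -> caps B=1 W=1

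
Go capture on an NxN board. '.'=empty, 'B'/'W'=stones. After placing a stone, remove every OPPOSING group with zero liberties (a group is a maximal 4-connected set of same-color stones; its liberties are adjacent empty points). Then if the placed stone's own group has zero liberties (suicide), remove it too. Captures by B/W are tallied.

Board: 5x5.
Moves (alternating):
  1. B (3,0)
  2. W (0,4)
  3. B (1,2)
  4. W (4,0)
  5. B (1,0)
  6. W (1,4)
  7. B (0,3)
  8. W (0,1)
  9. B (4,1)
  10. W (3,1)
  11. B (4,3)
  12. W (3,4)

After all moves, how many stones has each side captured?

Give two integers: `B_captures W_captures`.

Answer: 1 0

Derivation:
Move 1: B@(3,0) -> caps B=0 W=0
Move 2: W@(0,4) -> caps B=0 W=0
Move 3: B@(1,2) -> caps B=0 W=0
Move 4: W@(4,0) -> caps B=0 W=0
Move 5: B@(1,0) -> caps B=0 W=0
Move 6: W@(1,4) -> caps B=0 W=0
Move 7: B@(0,3) -> caps B=0 W=0
Move 8: W@(0,1) -> caps B=0 W=0
Move 9: B@(4,1) -> caps B=1 W=0
Move 10: W@(3,1) -> caps B=1 W=0
Move 11: B@(4,3) -> caps B=1 W=0
Move 12: W@(3,4) -> caps B=1 W=0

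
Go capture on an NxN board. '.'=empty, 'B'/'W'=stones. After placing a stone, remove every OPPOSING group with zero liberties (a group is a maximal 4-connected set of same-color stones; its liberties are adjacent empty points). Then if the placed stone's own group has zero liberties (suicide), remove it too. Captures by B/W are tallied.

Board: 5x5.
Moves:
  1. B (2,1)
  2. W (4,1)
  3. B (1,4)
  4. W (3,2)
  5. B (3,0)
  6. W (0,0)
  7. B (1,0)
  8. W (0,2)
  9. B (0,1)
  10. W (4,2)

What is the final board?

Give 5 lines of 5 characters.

Move 1: B@(2,1) -> caps B=0 W=0
Move 2: W@(4,1) -> caps B=0 W=0
Move 3: B@(1,4) -> caps B=0 W=0
Move 4: W@(3,2) -> caps B=0 W=0
Move 5: B@(3,0) -> caps B=0 W=0
Move 6: W@(0,0) -> caps B=0 W=0
Move 7: B@(1,0) -> caps B=0 W=0
Move 8: W@(0,2) -> caps B=0 W=0
Move 9: B@(0,1) -> caps B=1 W=0
Move 10: W@(4,2) -> caps B=1 W=0

Answer: .BW..
B...B
.B...
B.W..
.WW..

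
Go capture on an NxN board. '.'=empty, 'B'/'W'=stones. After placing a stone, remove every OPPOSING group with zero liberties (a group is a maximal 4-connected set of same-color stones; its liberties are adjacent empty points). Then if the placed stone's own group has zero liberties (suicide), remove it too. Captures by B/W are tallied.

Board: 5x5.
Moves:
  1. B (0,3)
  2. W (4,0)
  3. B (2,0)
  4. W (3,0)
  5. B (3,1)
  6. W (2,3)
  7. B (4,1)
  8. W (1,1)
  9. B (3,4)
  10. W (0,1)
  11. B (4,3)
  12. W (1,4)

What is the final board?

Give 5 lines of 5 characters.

Answer: .W.B.
.W..W
B..W.
.B..B
.B.B.

Derivation:
Move 1: B@(0,3) -> caps B=0 W=0
Move 2: W@(4,0) -> caps B=0 W=0
Move 3: B@(2,0) -> caps B=0 W=0
Move 4: W@(3,0) -> caps B=0 W=0
Move 5: B@(3,1) -> caps B=0 W=0
Move 6: W@(2,3) -> caps B=0 W=0
Move 7: B@(4,1) -> caps B=2 W=0
Move 8: W@(1,1) -> caps B=2 W=0
Move 9: B@(3,4) -> caps B=2 W=0
Move 10: W@(0,1) -> caps B=2 W=0
Move 11: B@(4,3) -> caps B=2 W=0
Move 12: W@(1,4) -> caps B=2 W=0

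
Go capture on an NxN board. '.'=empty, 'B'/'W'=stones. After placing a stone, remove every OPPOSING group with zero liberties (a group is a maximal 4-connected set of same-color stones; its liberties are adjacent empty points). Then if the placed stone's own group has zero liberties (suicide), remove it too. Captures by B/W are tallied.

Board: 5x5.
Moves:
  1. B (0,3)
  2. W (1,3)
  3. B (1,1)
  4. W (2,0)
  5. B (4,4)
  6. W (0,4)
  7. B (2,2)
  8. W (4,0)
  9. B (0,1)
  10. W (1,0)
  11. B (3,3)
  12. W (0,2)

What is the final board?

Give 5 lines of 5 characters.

Move 1: B@(0,3) -> caps B=0 W=0
Move 2: W@(1,3) -> caps B=0 W=0
Move 3: B@(1,1) -> caps B=0 W=0
Move 4: W@(2,0) -> caps B=0 W=0
Move 5: B@(4,4) -> caps B=0 W=0
Move 6: W@(0,4) -> caps B=0 W=0
Move 7: B@(2,2) -> caps B=0 W=0
Move 8: W@(4,0) -> caps B=0 W=0
Move 9: B@(0,1) -> caps B=0 W=0
Move 10: W@(1,0) -> caps B=0 W=0
Move 11: B@(3,3) -> caps B=0 W=0
Move 12: W@(0,2) -> caps B=0 W=1

Answer: .BW.W
WB.W.
W.B..
...B.
W...B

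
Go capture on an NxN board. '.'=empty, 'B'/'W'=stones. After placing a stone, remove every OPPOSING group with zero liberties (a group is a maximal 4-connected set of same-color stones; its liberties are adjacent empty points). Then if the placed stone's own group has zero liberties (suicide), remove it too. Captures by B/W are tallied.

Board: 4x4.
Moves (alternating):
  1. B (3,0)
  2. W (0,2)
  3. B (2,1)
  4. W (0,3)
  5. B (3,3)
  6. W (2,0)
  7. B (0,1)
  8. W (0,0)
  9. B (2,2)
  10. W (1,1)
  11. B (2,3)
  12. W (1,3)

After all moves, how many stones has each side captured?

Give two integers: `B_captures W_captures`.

Move 1: B@(3,0) -> caps B=0 W=0
Move 2: W@(0,2) -> caps B=0 W=0
Move 3: B@(2,1) -> caps B=0 W=0
Move 4: W@(0,3) -> caps B=0 W=0
Move 5: B@(3,3) -> caps B=0 W=0
Move 6: W@(2,0) -> caps B=0 W=0
Move 7: B@(0,1) -> caps B=0 W=0
Move 8: W@(0,0) -> caps B=0 W=0
Move 9: B@(2,2) -> caps B=0 W=0
Move 10: W@(1,1) -> caps B=0 W=1
Move 11: B@(2,3) -> caps B=0 W=1
Move 12: W@(1,3) -> caps B=0 W=1

Answer: 0 1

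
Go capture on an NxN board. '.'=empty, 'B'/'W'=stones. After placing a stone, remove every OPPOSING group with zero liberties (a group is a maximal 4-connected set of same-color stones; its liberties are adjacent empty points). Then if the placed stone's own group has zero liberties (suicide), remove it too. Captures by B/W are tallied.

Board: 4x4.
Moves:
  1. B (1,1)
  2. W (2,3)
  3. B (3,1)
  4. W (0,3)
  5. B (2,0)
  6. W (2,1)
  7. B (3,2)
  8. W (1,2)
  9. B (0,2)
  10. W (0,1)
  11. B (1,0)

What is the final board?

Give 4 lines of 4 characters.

Move 1: B@(1,1) -> caps B=0 W=0
Move 2: W@(2,3) -> caps B=0 W=0
Move 3: B@(3,1) -> caps B=0 W=0
Move 4: W@(0,3) -> caps B=0 W=0
Move 5: B@(2,0) -> caps B=0 W=0
Move 6: W@(2,1) -> caps B=0 W=0
Move 7: B@(3,2) -> caps B=0 W=0
Move 8: W@(1,2) -> caps B=0 W=0
Move 9: B@(0,2) -> caps B=0 W=0
Move 10: W@(0,1) -> caps B=0 W=1
Move 11: B@(1,0) -> caps B=0 W=1

Answer: .W.W
BBW.
BW.W
.BB.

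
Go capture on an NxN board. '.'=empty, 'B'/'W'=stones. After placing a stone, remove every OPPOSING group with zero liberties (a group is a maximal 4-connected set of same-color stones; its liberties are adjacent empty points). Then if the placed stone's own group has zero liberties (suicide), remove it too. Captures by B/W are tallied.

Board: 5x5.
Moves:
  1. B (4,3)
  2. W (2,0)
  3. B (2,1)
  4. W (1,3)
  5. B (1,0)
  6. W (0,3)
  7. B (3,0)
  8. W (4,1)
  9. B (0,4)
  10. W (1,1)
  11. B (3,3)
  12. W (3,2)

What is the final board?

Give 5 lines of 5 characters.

Move 1: B@(4,3) -> caps B=0 W=0
Move 2: W@(2,0) -> caps B=0 W=0
Move 3: B@(2,1) -> caps B=0 W=0
Move 4: W@(1,3) -> caps B=0 W=0
Move 5: B@(1,0) -> caps B=0 W=0
Move 6: W@(0,3) -> caps B=0 W=0
Move 7: B@(3,0) -> caps B=1 W=0
Move 8: W@(4,1) -> caps B=1 W=0
Move 9: B@(0,4) -> caps B=1 W=0
Move 10: W@(1,1) -> caps B=1 W=0
Move 11: B@(3,3) -> caps B=1 W=0
Move 12: W@(3,2) -> caps B=1 W=0

Answer: ...WB
BW.W.
.B...
B.WB.
.W.B.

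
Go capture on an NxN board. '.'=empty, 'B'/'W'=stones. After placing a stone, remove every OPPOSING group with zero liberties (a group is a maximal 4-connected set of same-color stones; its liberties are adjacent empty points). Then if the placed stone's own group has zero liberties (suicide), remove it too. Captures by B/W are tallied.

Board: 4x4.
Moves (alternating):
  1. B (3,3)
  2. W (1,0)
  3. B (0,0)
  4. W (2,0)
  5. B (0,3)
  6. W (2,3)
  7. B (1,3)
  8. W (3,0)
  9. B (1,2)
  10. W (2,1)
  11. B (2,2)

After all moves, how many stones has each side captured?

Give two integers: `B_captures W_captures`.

Answer: 1 0

Derivation:
Move 1: B@(3,3) -> caps B=0 W=0
Move 2: W@(1,0) -> caps B=0 W=0
Move 3: B@(0,0) -> caps B=0 W=0
Move 4: W@(2,0) -> caps B=0 W=0
Move 5: B@(0,3) -> caps B=0 W=0
Move 6: W@(2,3) -> caps B=0 W=0
Move 7: B@(1,3) -> caps B=0 W=0
Move 8: W@(3,0) -> caps B=0 W=0
Move 9: B@(1,2) -> caps B=0 W=0
Move 10: W@(2,1) -> caps B=0 W=0
Move 11: B@(2,2) -> caps B=1 W=0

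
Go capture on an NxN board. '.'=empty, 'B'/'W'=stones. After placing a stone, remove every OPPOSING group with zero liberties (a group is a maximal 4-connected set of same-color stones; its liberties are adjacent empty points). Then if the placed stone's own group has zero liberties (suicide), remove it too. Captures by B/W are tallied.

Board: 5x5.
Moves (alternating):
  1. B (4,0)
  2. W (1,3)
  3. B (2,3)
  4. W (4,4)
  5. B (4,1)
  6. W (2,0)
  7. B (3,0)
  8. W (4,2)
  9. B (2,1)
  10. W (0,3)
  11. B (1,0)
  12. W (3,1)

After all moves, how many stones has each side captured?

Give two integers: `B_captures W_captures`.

Answer: 1 0

Derivation:
Move 1: B@(4,0) -> caps B=0 W=0
Move 2: W@(1,3) -> caps B=0 W=0
Move 3: B@(2,3) -> caps B=0 W=0
Move 4: W@(4,4) -> caps B=0 W=0
Move 5: B@(4,1) -> caps B=0 W=0
Move 6: W@(2,0) -> caps B=0 W=0
Move 7: B@(3,0) -> caps B=0 W=0
Move 8: W@(4,2) -> caps B=0 W=0
Move 9: B@(2,1) -> caps B=0 W=0
Move 10: W@(0,3) -> caps B=0 W=0
Move 11: B@(1,0) -> caps B=1 W=0
Move 12: W@(3,1) -> caps B=1 W=0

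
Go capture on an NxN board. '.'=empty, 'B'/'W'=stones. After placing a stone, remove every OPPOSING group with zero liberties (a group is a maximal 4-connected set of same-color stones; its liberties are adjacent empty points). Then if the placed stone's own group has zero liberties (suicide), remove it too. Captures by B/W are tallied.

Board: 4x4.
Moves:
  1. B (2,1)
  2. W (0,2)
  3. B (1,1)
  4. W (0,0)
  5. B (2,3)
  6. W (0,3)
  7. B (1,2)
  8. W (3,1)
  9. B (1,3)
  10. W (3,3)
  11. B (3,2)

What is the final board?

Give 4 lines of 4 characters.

Answer: W.WW
.BBB
.B.B
.WB.

Derivation:
Move 1: B@(2,1) -> caps B=0 W=0
Move 2: W@(0,2) -> caps B=0 W=0
Move 3: B@(1,1) -> caps B=0 W=0
Move 4: W@(0,0) -> caps B=0 W=0
Move 5: B@(2,3) -> caps B=0 W=0
Move 6: W@(0,3) -> caps B=0 W=0
Move 7: B@(1,2) -> caps B=0 W=0
Move 8: W@(3,1) -> caps B=0 W=0
Move 9: B@(1,3) -> caps B=0 W=0
Move 10: W@(3,3) -> caps B=0 W=0
Move 11: B@(3,2) -> caps B=1 W=0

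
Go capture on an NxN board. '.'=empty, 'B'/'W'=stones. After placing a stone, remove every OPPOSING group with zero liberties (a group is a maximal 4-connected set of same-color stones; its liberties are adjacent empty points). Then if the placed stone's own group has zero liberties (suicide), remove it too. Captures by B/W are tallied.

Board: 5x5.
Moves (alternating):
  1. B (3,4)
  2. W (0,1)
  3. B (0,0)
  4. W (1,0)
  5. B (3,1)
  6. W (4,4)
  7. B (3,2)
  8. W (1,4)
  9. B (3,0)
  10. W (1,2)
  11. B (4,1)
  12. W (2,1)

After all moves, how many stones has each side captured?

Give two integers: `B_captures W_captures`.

Answer: 0 1

Derivation:
Move 1: B@(3,4) -> caps B=0 W=0
Move 2: W@(0,1) -> caps B=0 W=0
Move 3: B@(0,0) -> caps B=0 W=0
Move 4: W@(1,0) -> caps B=0 W=1
Move 5: B@(3,1) -> caps B=0 W=1
Move 6: W@(4,4) -> caps B=0 W=1
Move 7: B@(3,2) -> caps B=0 W=1
Move 8: W@(1,4) -> caps B=0 W=1
Move 9: B@(3,0) -> caps B=0 W=1
Move 10: W@(1,2) -> caps B=0 W=1
Move 11: B@(4,1) -> caps B=0 W=1
Move 12: W@(2,1) -> caps B=0 W=1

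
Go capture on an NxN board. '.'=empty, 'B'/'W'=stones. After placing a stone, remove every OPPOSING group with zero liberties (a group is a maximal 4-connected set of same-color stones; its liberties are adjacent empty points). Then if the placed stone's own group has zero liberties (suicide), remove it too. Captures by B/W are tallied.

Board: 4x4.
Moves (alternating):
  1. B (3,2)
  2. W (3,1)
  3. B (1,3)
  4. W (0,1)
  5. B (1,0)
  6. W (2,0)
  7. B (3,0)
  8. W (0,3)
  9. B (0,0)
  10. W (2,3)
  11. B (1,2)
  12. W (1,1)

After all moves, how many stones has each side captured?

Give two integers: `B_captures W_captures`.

Move 1: B@(3,2) -> caps B=0 W=0
Move 2: W@(3,1) -> caps B=0 W=0
Move 3: B@(1,3) -> caps B=0 W=0
Move 4: W@(0,1) -> caps B=0 W=0
Move 5: B@(1,0) -> caps B=0 W=0
Move 6: W@(2,0) -> caps B=0 W=0
Move 7: B@(3,0) -> caps B=0 W=0
Move 8: W@(0,3) -> caps B=0 W=0
Move 9: B@(0,0) -> caps B=0 W=0
Move 10: W@(2,3) -> caps B=0 W=0
Move 11: B@(1,2) -> caps B=0 W=0
Move 12: W@(1,1) -> caps B=0 W=2

Answer: 0 2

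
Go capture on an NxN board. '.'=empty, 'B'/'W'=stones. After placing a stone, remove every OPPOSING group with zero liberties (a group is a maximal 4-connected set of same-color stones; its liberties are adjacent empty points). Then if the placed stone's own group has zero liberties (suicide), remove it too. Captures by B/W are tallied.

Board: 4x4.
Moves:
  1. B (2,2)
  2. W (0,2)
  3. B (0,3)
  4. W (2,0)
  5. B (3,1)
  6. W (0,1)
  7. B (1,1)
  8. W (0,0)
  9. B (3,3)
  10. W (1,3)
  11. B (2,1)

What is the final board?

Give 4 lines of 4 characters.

Move 1: B@(2,2) -> caps B=0 W=0
Move 2: W@(0,2) -> caps B=0 W=0
Move 3: B@(0,3) -> caps B=0 W=0
Move 4: W@(2,0) -> caps B=0 W=0
Move 5: B@(3,1) -> caps B=0 W=0
Move 6: W@(0,1) -> caps B=0 W=0
Move 7: B@(1,1) -> caps B=0 W=0
Move 8: W@(0,0) -> caps B=0 W=0
Move 9: B@(3,3) -> caps B=0 W=0
Move 10: W@(1,3) -> caps B=0 W=1
Move 11: B@(2,1) -> caps B=0 W=1

Answer: WWW.
.B.W
WBB.
.B.B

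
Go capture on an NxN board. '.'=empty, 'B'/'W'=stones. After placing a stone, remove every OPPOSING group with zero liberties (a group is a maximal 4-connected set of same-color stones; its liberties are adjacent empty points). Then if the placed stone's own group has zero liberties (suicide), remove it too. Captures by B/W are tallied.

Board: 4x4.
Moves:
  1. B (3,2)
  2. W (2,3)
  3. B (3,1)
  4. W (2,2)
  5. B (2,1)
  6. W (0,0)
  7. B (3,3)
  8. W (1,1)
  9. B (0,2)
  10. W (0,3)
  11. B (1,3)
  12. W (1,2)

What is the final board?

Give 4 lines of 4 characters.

Move 1: B@(3,2) -> caps B=0 W=0
Move 2: W@(2,3) -> caps B=0 W=0
Move 3: B@(3,1) -> caps B=0 W=0
Move 4: W@(2,2) -> caps B=0 W=0
Move 5: B@(2,1) -> caps B=0 W=0
Move 6: W@(0,0) -> caps B=0 W=0
Move 7: B@(3,3) -> caps B=0 W=0
Move 8: W@(1,1) -> caps B=0 W=0
Move 9: B@(0,2) -> caps B=0 W=0
Move 10: W@(0,3) -> caps B=0 W=0
Move 11: B@(1,3) -> caps B=1 W=0
Move 12: W@(1,2) -> caps B=1 W=0

Answer: W.B.
.WWB
.BWW
.BBB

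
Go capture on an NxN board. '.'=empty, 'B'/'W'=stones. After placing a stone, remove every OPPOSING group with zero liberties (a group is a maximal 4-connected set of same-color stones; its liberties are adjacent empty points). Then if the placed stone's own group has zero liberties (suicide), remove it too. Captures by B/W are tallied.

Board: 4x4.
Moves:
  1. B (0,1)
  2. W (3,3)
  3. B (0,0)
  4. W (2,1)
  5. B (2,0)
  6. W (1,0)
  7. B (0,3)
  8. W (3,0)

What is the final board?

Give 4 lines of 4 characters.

Answer: BB.B
W...
.W..
W..W

Derivation:
Move 1: B@(0,1) -> caps B=0 W=0
Move 2: W@(3,3) -> caps B=0 W=0
Move 3: B@(0,0) -> caps B=0 W=0
Move 4: W@(2,1) -> caps B=0 W=0
Move 5: B@(2,0) -> caps B=0 W=0
Move 6: W@(1,0) -> caps B=0 W=0
Move 7: B@(0,3) -> caps B=0 W=0
Move 8: W@(3,0) -> caps B=0 W=1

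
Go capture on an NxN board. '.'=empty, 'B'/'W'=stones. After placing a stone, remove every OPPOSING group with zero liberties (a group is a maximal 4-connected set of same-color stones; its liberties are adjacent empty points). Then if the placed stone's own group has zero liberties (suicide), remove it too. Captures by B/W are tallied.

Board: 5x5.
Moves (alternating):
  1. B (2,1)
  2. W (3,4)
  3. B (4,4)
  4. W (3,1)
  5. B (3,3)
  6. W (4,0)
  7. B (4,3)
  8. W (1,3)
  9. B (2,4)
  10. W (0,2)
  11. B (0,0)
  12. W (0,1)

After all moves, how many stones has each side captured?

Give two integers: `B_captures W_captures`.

Answer: 1 0

Derivation:
Move 1: B@(2,1) -> caps B=0 W=0
Move 2: W@(3,4) -> caps B=0 W=0
Move 3: B@(4,4) -> caps B=0 W=0
Move 4: W@(3,1) -> caps B=0 W=0
Move 5: B@(3,3) -> caps B=0 W=0
Move 6: W@(4,0) -> caps B=0 W=0
Move 7: B@(4,3) -> caps B=0 W=0
Move 8: W@(1,3) -> caps B=0 W=0
Move 9: B@(2,4) -> caps B=1 W=0
Move 10: W@(0,2) -> caps B=1 W=0
Move 11: B@(0,0) -> caps B=1 W=0
Move 12: W@(0,1) -> caps B=1 W=0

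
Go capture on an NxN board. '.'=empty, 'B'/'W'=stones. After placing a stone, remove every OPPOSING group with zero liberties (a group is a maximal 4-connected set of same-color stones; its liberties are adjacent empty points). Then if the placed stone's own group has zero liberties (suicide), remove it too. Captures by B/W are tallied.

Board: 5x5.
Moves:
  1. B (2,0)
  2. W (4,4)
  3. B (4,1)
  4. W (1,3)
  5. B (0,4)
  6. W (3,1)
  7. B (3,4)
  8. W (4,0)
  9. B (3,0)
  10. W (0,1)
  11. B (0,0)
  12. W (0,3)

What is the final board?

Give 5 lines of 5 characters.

Answer: BW.WB
...W.
B....
BW..B
.B..W

Derivation:
Move 1: B@(2,0) -> caps B=0 W=0
Move 2: W@(4,4) -> caps B=0 W=0
Move 3: B@(4,1) -> caps B=0 W=0
Move 4: W@(1,3) -> caps B=0 W=0
Move 5: B@(0,4) -> caps B=0 W=0
Move 6: W@(3,1) -> caps B=0 W=0
Move 7: B@(3,4) -> caps B=0 W=0
Move 8: W@(4,0) -> caps B=0 W=0
Move 9: B@(3,0) -> caps B=1 W=0
Move 10: W@(0,1) -> caps B=1 W=0
Move 11: B@(0,0) -> caps B=1 W=0
Move 12: W@(0,3) -> caps B=1 W=0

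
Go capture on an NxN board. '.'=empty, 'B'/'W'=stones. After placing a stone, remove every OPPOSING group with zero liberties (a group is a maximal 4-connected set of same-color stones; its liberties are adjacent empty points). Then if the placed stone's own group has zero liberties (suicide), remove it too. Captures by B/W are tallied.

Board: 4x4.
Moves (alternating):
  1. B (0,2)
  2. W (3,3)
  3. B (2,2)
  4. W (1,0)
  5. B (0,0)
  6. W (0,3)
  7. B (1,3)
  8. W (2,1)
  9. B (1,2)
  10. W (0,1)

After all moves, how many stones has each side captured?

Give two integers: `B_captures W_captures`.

Move 1: B@(0,2) -> caps B=0 W=0
Move 2: W@(3,3) -> caps B=0 W=0
Move 3: B@(2,2) -> caps B=0 W=0
Move 4: W@(1,0) -> caps B=0 W=0
Move 5: B@(0,0) -> caps B=0 W=0
Move 6: W@(0,3) -> caps B=0 W=0
Move 7: B@(1,3) -> caps B=1 W=0
Move 8: W@(2,1) -> caps B=1 W=0
Move 9: B@(1,2) -> caps B=1 W=0
Move 10: W@(0,1) -> caps B=1 W=1

Answer: 1 1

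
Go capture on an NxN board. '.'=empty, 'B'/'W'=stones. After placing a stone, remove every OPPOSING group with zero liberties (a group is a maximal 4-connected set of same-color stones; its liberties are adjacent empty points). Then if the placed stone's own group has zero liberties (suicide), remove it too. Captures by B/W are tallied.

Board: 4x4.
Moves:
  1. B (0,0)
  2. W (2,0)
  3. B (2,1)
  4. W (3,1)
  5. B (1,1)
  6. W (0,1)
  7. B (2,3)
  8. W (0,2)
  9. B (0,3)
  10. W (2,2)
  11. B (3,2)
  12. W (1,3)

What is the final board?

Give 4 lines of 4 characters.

Move 1: B@(0,0) -> caps B=0 W=0
Move 2: W@(2,0) -> caps B=0 W=0
Move 3: B@(2,1) -> caps B=0 W=0
Move 4: W@(3,1) -> caps B=0 W=0
Move 5: B@(1,1) -> caps B=0 W=0
Move 6: W@(0,1) -> caps B=0 W=0
Move 7: B@(2,3) -> caps B=0 W=0
Move 8: W@(0,2) -> caps B=0 W=0
Move 9: B@(0,3) -> caps B=0 W=0
Move 10: W@(2,2) -> caps B=0 W=0
Move 11: B@(3,2) -> caps B=0 W=0
Move 12: W@(1,3) -> caps B=0 W=1

Answer: BWW.
.B.W
WBWB
.WB.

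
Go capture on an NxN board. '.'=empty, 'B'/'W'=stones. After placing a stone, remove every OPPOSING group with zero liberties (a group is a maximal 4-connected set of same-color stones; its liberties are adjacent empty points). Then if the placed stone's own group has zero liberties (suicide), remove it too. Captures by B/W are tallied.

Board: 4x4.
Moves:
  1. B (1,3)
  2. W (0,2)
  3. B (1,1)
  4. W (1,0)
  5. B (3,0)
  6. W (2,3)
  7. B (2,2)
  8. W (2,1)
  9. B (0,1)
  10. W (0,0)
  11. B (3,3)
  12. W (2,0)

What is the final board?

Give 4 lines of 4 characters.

Answer: WBW.
WB.B
WWB.
B..B

Derivation:
Move 1: B@(1,3) -> caps B=0 W=0
Move 2: W@(0,2) -> caps B=0 W=0
Move 3: B@(1,1) -> caps B=0 W=0
Move 4: W@(1,0) -> caps B=0 W=0
Move 5: B@(3,0) -> caps B=0 W=0
Move 6: W@(2,3) -> caps B=0 W=0
Move 7: B@(2,2) -> caps B=0 W=0
Move 8: W@(2,1) -> caps B=0 W=0
Move 9: B@(0,1) -> caps B=0 W=0
Move 10: W@(0,0) -> caps B=0 W=0
Move 11: B@(3,3) -> caps B=1 W=0
Move 12: W@(2,0) -> caps B=1 W=0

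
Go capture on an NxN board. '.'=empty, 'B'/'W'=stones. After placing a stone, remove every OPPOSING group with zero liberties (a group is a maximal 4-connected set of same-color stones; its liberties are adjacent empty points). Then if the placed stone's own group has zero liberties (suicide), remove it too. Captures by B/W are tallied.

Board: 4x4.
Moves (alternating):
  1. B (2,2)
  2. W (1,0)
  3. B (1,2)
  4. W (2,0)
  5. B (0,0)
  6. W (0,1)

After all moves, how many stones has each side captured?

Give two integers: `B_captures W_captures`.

Move 1: B@(2,2) -> caps B=0 W=0
Move 2: W@(1,0) -> caps B=0 W=0
Move 3: B@(1,2) -> caps B=0 W=0
Move 4: W@(2,0) -> caps B=0 W=0
Move 5: B@(0,0) -> caps B=0 W=0
Move 6: W@(0,1) -> caps B=0 W=1

Answer: 0 1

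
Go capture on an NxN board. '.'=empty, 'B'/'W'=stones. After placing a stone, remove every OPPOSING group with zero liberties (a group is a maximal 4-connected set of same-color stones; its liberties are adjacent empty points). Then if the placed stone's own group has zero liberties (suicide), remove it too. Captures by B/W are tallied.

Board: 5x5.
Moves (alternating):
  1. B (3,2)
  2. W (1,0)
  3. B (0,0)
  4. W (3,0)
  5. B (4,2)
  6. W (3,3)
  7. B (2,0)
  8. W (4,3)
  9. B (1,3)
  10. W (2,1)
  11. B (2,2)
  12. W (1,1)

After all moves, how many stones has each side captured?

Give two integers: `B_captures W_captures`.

Move 1: B@(3,2) -> caps B=0 W=0
Move 2: W@(1,0) -> caps B=0 W=0
Move 3: B@(0,0) -> caps B=0 W=0
Move 4: W@(3,0) -> caps B=0 W=0
Move 5: B@(4,2) -> caps B=0 W=0
Move 6: W@(3,3) -> caps B=0 W=0
Move 7: B@(2,0) -> caps B=0 W=0
Move 8: W@(4,3) -> caps B=0 W=0
Move 9: B@(1,3) -> caps B=0 W=0
Move 10: W@(2,1) -> caps B=0 W=1
Move 11: B@(2,2) -> caps B=0 W=1
Move 12: W@(1,1) -> caps B=0 W=1

Answer: 0 1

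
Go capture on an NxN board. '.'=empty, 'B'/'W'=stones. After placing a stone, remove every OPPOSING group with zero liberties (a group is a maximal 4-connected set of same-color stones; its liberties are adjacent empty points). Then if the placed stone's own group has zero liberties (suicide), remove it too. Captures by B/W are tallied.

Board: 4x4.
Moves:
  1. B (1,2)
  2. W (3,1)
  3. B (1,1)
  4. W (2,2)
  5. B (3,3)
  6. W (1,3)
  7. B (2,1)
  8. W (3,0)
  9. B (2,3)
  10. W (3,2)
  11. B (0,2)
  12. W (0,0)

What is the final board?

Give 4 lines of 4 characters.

Move 1: B@(1,2) -> caps B=0 W=0
Move 2: W@(3,1) -> caps B=0 W=0
Move 3: B@(1,1) -> caps B=0 W=0
Move 4: W@(2,2) -> caps B=0 W=0
Move 5: B@(3,3) -> caps B=0 W=0
Move 6: W@(1,3) -> caps B=0 W=0
Move 7: B@(2,1) -> caps B=0 W=0
Move 8: W@(3,0) -> caps B=0 W=0
Move 9: B@(2,3) -> caps B=0 W=0
Move 10: W@(3,2) -> caps B=0 W=2
Move 11: B@(0,2) -> caps B=0 W=2
Move 12: W@(0,0) -> caps B=0 W=2

Answer: W.B.
.BBW
.BW.
WWW.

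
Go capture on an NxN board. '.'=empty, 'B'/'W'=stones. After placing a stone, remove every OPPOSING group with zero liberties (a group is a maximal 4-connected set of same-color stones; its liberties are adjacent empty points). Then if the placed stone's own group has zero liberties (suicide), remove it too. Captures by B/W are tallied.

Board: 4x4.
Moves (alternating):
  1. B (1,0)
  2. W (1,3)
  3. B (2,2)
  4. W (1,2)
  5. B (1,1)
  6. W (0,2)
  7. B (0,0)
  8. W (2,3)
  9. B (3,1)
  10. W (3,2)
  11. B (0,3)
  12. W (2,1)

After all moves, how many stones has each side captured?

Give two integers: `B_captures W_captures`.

Move 1: B@(1,0) -> caps B=0 W=0
Move 2: W@(1,3) -> caps B=0 W=0
Move 3: B@(2,2) -> caps B=0 W=0
Move 4: W@(1,2) -> caps B=0 W=0
Move 5: B@(1,1) -> caps B=0 W=0
Move 6: W@(0,2) -> caps B=0 W=0
Move 7: B@(0,0) -> caps B=0 W=0
Move 8: W@(2,3) -> caps B=0 W=0
Move 9: B@(3,1) -> caps B=0 W=0
Move 10: W@(3,2) -> caps B=0 W=0
Move 11: B@(0,3) -> caps B=0 W=0
Move 12: W@(2,1) -> caps B=0 W=1

Answer: 0 1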